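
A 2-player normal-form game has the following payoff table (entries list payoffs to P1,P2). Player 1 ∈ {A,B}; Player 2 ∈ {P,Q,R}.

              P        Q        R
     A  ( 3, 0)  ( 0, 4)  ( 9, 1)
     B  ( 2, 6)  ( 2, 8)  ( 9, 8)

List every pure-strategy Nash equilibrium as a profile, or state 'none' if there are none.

(A,P): not NE [P2→Q gives 4>0]
(A,Q): not NE [P1→B gives 2>0]
(A,R): not NE [P2→Q gives 4>1]
(B,P): not NE [P1→A gives 3>2; P2→R gives 8>6]
(B,Q): NE
(B,R): NE

NE set: (B,Q), (B,R)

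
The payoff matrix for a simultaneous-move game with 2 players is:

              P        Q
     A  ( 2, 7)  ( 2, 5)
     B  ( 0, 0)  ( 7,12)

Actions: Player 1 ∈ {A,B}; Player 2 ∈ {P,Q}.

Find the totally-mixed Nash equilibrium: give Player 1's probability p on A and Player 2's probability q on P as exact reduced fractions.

P1 indiff ⇒ q·2+(1-q)·2 = q·0+(1-q)·7 ⇒ q(2) = (1-q)(5) ⇒ q = 5/7
P2 indiff ⇒ p·7+(1-p)·0 = p·5+(1-p)·12 ⇒ p(2) = (1-p)(12) ⇒ p = 6/7

(p,q) = (6/7, 5/7)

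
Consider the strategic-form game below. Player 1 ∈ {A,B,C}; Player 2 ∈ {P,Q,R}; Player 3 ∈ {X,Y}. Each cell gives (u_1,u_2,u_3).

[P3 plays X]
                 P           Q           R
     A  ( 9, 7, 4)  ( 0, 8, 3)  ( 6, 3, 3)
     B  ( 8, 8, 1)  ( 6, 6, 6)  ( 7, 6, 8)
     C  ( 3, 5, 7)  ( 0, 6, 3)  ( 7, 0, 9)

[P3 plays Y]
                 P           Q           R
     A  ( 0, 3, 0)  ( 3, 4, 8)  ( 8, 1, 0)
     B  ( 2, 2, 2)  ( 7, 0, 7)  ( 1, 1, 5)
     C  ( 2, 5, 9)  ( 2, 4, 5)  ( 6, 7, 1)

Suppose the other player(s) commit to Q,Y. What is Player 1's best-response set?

argmax u_1 = {B}

u_1(A vs Q,Y) = 3
u_1(B vs Q,Y) = 7
u_1(C vs Q,Y) = 2
max payoff 7 at {B}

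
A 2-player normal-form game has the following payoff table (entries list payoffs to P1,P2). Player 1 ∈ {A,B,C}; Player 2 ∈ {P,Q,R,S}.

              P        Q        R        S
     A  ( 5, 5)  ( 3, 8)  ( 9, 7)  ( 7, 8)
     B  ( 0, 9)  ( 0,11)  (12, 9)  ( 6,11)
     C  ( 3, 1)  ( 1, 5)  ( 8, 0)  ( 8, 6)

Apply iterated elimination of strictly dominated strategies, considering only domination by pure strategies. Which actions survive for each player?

P2 drop P (Q beats it: A:8>5 B:11>9 C:5>1)
P2 drop R (Q beats it: A:8>7 B:11>9 C:5>0)
P1 drop B (A beats it: Q:3>0 S:7>6)
P1→{A,C} P2→{Q,S}

Survivors P1:{A,C} P2:{Q,S}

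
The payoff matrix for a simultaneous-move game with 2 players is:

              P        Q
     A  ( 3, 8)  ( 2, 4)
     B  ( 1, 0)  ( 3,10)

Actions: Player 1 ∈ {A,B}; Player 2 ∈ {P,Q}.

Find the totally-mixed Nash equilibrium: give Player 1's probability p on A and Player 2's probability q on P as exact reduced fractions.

P1 indiff ⇒ q·3+(1-q)·2 = q·1+(1-q)·3 ⇒ q(2) = (1-q)(1) ⇒ q = 1/3
P2 indiff ⇒ p·8+(1-p)·0 = p·4+(1-p)·10 ⇒ p(4) = (1-p)(10) ⇒ p = 5/7

p=5/7, q=1/3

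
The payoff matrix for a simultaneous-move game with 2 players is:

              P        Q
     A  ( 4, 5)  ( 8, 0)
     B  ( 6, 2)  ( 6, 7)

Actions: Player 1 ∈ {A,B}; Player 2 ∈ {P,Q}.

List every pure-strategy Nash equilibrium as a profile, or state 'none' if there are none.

(A,P): not NE [P1→B gives 6>4]
(A,Q): not NE [P2→P gives 5>0]
(B,P): not NE [P2→Q gives 7>2]
(B,Q): not NE [P1→A gives 8>6]

PSNE: ∅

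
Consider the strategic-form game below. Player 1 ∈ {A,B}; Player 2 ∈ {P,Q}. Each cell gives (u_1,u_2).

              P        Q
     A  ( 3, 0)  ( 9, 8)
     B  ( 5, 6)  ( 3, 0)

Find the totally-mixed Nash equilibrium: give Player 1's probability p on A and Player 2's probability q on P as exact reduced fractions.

p=3/7, q=3/4

P1 indiff ⇒ q·3+(1-q)·9 = q·5+(1-q)·3 ⇒ q(-2) = (1-q)(-6) ⇒ q = 3/4
P2 indiff ⇒ p·0+(1-p)·6 = p·8+(1-p)·0 ⇒ p(-8) = (1-p)(-6) ⇒ p = 3/7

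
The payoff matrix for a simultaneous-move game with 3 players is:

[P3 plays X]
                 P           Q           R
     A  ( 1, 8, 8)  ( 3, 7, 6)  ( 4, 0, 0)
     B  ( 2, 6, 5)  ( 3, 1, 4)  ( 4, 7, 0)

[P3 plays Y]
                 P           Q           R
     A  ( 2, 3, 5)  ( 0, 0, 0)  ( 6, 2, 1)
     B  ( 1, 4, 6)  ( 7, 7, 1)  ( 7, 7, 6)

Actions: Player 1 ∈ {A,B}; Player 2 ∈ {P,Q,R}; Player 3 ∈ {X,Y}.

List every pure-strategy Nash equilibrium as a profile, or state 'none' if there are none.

(A,P,X): not NE [P1→B gives 2>1]
(A,P,Y): not NE [P3→X gives 8>5]
(A,Q,X): not NE [P2→P gives 8>7]
(A,Q,Y): not NE [P1→B gives 7>0; P2→P gives 3>0; P3→X gives 6>0]
(A,R,X): not NE [P2→P gives 8>0; P3→Y gives 1>0]
(A,R,Y): not NE [P1→B gives 7>6; P2→P gives 3>2]
(B,P,X): not NE [P2→R gives 7>6; P3→Y gives 6>5]
(B,P,Y): not NE [P1→A gives 2>1; P2→R gives 7>4]
(B,Q,X): not NE [P2→R gives 7>1]
(B,Q,Y): not NE [P3→X gives 4>1]
(B,R,X): not NE [P3→Y gives 6>0]
(B,R,Y): NE

Nash profiles: (B,R,Y)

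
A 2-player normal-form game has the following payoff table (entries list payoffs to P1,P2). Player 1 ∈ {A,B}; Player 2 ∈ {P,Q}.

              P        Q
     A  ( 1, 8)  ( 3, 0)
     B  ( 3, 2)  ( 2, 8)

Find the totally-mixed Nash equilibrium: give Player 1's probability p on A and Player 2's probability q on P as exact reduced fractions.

P1 indiff ⇒ q·1+(1-q)·3 = q·3+(1-q)·2 ⇒ q(-2) = (1-q)(-1) ⇒ q = 1/3
P2 indiff ⇒ p·8+(1-p)·2 = p·0+(1-p)·8 ⇒ p(8) = (1-p)(6) ⇒ p = 3/7

P1 mixes 3/7 on A; P2 mixes 1/3 on P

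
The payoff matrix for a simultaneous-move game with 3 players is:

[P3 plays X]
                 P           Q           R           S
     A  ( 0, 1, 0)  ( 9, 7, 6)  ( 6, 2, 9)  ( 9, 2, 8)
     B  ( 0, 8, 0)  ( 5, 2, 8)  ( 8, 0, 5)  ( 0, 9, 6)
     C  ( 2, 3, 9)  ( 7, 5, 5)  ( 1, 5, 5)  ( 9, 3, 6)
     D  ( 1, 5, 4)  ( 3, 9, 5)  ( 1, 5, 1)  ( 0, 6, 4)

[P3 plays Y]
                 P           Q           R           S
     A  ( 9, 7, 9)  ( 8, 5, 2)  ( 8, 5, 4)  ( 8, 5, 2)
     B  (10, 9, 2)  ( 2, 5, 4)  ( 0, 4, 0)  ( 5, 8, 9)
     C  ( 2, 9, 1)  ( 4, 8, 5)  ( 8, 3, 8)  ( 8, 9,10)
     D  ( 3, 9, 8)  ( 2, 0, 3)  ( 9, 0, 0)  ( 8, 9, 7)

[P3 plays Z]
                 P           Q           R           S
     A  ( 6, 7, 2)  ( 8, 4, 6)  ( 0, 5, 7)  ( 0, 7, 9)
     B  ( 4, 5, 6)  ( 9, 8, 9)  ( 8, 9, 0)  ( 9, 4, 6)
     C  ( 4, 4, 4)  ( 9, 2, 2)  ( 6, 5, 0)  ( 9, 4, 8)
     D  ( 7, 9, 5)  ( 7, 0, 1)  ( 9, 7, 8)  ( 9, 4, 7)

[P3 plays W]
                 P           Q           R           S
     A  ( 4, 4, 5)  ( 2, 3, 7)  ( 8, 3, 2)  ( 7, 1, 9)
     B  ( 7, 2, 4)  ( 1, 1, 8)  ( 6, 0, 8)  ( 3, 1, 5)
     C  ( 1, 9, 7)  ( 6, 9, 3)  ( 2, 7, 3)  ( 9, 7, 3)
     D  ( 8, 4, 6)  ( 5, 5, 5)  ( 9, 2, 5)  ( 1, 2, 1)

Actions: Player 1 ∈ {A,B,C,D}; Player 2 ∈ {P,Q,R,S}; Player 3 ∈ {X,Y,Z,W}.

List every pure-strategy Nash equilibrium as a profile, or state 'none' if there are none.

(A,P,X): not NE [P1→C gives 2>0; P2→Q gives 7>1; P3→Y gives 9>0]
(A,P,Y): not NE [P1→B gives 10>9]
(A,P,Z): not NE [P1→D gives 7>6; P3→Y gives 9>2]
(A,P,W): not NE [P1→D gives 8>4; P3→Y gives 9>5]
(A,Q,X): not NE [P3→W gives 7>6]
(A,Q,Y): not NE [P2→P gives 7>5; P3→W gives 7>2]
(A,Q,Z): not NE [P1→C gives 9>8; P2→S gives 7>4; P3→W gives 7>6]
(A,Q,W): not NE [P1→C gives 6>2; P2→P gives 4>3]
(A,R,X): not NE [P1→B gives 8>6; P2→Q gives 7>2]
(A,R,Y): not NE [P1→D gives 9>8; P2→P gives 7>5; P3→X gives 9>4]
(A,R,Z): not NE [P1→D gives 9>0; P2→S gives 7>5; P3→X gives 9>7]
(A,R,W): not NE [P1→D gives 9>8; P2→P gives 4>3; P3→X gives 9>2]
(A,S,X): not NE [P2→Q gives 7>2; P3→W gives 9>8]
(A,S,Y): not NE [P2→P gives 7>5; P3→W gives 9>2]
(A,S,Z): not NE [P1→D gives 9>0]
(A,S,W): not NE [P1→C gives 9>7; P2→P gives 4>1]
(B,P,X): not NE [P1→C gives 2>0; P2→S gives 9>8; P3→Z gives 6>0]
(B,P,Y): not NE [P3→Z gives 6>2]
(B,P,Z): not NE [P1→D gives 7>4; P2→R gives 9>5]
(B,P,W): not NE [P1→D gives 8>7; P3→Z gives 6>4]
(B,Q,X): not NE [P1→A gives 9>5; P2→S gives 9>2; P3→Z gives 9>8]
(B,Q,Y): not NE [P1→A gives 8>2; P2→P gives 9>5; P3→Z gives 9>4]
(B,Q,Z): not NE [P2→R gives 9>8]
(B,Q,W): not NE [P1→C gives 6>1; P2→P gives 2>1; P3→Z gives 9>8]
(B,R,X): not NE [P2→S gives 9>0; P3→W gives 8>5]
(B,R,Y): not NE [P1→D gives 9>0; P2→P gives 9>4; P3→W gives 8>0]
(B,R,Z): not NE [P1→D gives 9>8; P3→W gives 8>0]
(B,R,W): not NE [P1→D gives 9>6; P2→P gives 2>0]
(B,S,X): not NE [P1→C gives 9>0; P3→Y gives 9>6]
(B,S,Y): not NE [P1→D gives 8>5; P2→P gives 9>8]
(B,S,Z): not NE [P2→R gives 9>4; P3→Y gives 9>6]
(B,S,W): not NE [P1→C gives 9>3; P2→P gives 2>1; P3→Y gives 9>5]
(C,P,X): not NE [P2→R gives 5>3]
(C,P,Y): not NE [P1→B gives 10>2; P3→X gives 9>1]
(C,P,Z): not NE [P1→D gives 7>4; P2→R gives 5>4; P3→X gives 9>4]
(C,P,W): not NE [P1→D gives 8>1; P3→X gives 9>7]
(C,Q,X): not NE [P1→A gives 9>7]
(C,Q,Y): not NE [P1→A gives 8>4; P2→S gives 9>8]
(C,Q,Z): not NE [P2→R gives 5>2; P3→Y gives 5>2]
(C,Q,W): not NE [P3→Y gives 5>3]
(C,R,X): not NE [P1→B gives 8>1; P3→Y gives 8>5]
(C,R,Y): not NE [P1→D gives 9>8; P2→S gives 9>3]
(C,R,Z): not NE [P1→D gives 9>6; P3→Y gives 8>0]
(C,R,W): not NE [P1→D gives 9>2; P2→Q gives 9>7; P3→Y gives 8>3]
(C,S,X): not NE [P2→R gives 5>3; P3→Y gives 10>6]
(C,S,Y): NE
(C,S,Z): not NE [P2→R gives 5>4; P3→Y gives 10>8]
(C,S,W): not NE [P2→Q gives 9>7; P3→Y gives 10>3]
(D,P,X): not NE [P1→C gives 2>1; P2→Q gives 9>5; P3→Y gives 8>4]
(D,P,Y): not NE [P1→B gives 10>3]
(D,P,Z): not NE [P3→Y gives 8>5]
(D,P,W): not NE [P2→Q gives 5>4; P3→Y gives 8>6]
(D,Q,X): not NE [P1→A gives 9>3]
(D,Q,Y): not NE [P1→A gives 8>2; P2→S gives 9>0; P3→W gives 5>3]
(D,Q,Z): not NE [P1→C gives 9>7; P2→P gives 9>0; P3→W gives 5>1]
(D,Q,W): not NE [P1→C gives 6>5]
(D,R,X): not NE [P1→B gives 8>1; P2→Q gives 9>5; P3→Z gives 8>1]
(D,R,Y): not NE [P2→S gives 9>0; P3→Z gives 8>0]
(D,R,Z): not NE [P2→P gives 9>7]
(D,R,W): not NE [P2→Q gives 5>2; P3→Z gives 8>5]
(D,S,X): not NE [P1→C gives 9>0; P2→Q gives 9>6; P3→Z gives 7>4]
(D,S,Y): NE
(D,S,Z): not NE [P2→P gives 9>4]
(D,S,W): not NE [P1→C gives 9>1; P2→Q gives 5>2; P3→Z gives 7>1]

NE set: (C,S,Y), (D,S,Y)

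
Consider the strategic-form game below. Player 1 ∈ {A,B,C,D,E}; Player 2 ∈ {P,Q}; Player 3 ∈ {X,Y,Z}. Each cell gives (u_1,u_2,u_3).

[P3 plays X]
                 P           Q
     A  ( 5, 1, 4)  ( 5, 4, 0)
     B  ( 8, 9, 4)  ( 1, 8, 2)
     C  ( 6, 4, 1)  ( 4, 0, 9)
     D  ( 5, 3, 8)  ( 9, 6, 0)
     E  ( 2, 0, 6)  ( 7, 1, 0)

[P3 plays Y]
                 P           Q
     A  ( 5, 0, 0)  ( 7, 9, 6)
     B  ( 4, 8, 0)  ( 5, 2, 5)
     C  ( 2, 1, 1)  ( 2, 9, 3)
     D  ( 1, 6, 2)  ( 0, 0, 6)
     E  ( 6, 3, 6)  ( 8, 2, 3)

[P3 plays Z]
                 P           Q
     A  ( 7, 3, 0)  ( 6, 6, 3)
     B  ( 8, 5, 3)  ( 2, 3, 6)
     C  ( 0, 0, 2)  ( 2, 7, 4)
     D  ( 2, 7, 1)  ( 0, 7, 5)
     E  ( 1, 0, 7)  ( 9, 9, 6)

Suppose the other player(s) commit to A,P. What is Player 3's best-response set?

P3 best: {X}

u_3(X vs A,P) = 4
u_3(Y vs A,P) = 0
u_3(Z vs A,P) = 0
max payoff 4 at {X}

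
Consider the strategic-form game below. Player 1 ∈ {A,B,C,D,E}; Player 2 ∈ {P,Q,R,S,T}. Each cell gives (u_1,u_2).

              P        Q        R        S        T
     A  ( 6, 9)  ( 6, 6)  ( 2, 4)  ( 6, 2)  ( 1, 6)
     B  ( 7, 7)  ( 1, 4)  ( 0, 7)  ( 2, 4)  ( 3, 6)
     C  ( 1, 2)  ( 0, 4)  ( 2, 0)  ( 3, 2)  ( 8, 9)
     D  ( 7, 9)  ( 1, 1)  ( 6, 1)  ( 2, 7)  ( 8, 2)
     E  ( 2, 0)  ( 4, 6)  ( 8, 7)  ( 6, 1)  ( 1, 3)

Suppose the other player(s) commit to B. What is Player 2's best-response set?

BR_2 = {P,R}

u_2(P vs B) = 7
u_2(Q vs B) = 4
u_2(R vs B) = 7
u_2(S vs B) = 4
u_2(T vs B) = 6
max payoff 7 at {P,R}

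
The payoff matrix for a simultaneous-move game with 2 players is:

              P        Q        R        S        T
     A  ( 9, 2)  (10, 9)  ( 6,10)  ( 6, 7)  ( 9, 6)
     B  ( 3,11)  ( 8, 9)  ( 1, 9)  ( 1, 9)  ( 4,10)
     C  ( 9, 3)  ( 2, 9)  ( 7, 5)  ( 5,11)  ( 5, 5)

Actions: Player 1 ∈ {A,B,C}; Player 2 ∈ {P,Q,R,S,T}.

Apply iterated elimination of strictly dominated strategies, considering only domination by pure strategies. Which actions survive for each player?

IESDS → P1:{A,C} P2:{Q,R,S}

P1 drop B (A beats it: P:9>3 Q:10>8 R:6>1 S:6>1 T:9>4)
P2 drop P (Q beats it: A:9>2 C:9>3)
P2 drop T (Q beats it: A:9>6 C:9>5)
P1→{A,C} P2→{Q,R,S}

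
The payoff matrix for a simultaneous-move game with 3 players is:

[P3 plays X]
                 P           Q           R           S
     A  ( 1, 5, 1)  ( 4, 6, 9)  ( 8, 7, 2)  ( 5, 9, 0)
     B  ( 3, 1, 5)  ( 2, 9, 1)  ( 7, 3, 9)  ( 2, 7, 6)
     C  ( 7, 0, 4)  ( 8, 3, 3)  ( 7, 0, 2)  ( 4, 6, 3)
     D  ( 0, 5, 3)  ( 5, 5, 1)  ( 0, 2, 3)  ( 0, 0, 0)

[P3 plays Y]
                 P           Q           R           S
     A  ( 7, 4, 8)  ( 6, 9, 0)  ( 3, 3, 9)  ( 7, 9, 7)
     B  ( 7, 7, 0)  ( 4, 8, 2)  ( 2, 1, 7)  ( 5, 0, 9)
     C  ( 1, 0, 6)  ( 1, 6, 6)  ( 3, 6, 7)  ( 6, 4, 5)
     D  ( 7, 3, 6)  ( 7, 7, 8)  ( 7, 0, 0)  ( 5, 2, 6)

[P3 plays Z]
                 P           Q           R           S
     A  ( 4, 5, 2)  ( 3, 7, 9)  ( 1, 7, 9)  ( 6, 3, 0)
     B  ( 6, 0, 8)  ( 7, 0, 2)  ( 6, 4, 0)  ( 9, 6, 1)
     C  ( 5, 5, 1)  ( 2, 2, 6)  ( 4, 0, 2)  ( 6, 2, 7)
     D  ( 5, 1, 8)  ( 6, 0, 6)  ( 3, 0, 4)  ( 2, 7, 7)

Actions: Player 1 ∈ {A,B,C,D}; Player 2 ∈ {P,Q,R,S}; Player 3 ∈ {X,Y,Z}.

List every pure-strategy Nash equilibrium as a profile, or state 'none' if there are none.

(A,P,X): not NE [P1→C gives 7>1; P2→S gives 9>5; P3→Y gives 8>1]
(A,P,Y): not NE [P2→S gives 9>4]
(A,P,Z): not NE [P1→B gives 6>4; P2→R gives 7>5; P3→Y gives 8>2]
(A,Q,X): not NE [P1→C gives 8>4; P2→S gives 9>6]
(A,Q,Y): not NE [P1→D gives 7>6; P3→Z gives 9>0]
(A,Q,Z): not NE [P1→B gives 7>3]
(A,R,X): not NE [P2→S gives 9>7; P3→Z gives 9>2]
(A,R,Y): not NE [P1→D gives 7>3; P2→S gives 9>3]
(A,R,Z): not NE [P1→B gives 6>1]
(A,S,X): not NE [P3→Y gives 7>0]
(A,S,Y): NE
(A,S,Z): not NE [P1→B gives 9>6; P2→R gives 7>3; P3→Y gives 7>0]
(B,P,X): not NE [P1→C gives 7>3; P2→Q gives 9>1; P3→Z gives 8>5]
(B,P,Y): not NE [P2→Q gives 8>7; P3→Z gives 8>0]
(B,P,Z): not NE [P2→S gives 6>0]
(B,Q,X): not NE [P1→C gives 8>2; P3→Z gives 2>1]
(B,Q,Y): not NE [P1→D gives 7>4]
(B,Q,Z): not NE [P2→S gives 6>0]
(B,R,X): not NE [P1→A gives 8>7; P2→Q gives 9>3]
(B,R,Y): not NE [P1→D gives 7>2; P2→Q gives 8>1; P3→X gives 9>7]
(B,R,Z): not NE [P2→S gives 6>4; P3→X gives 9>0]
(B,S,X): not NE [P1→A gives 5>2; P2→Q gives 9>7; P3→Y gives 9>6]
(B,S,Y): not NE [P1→A gives 7>5; P2→Q gives 8>0]
(B,S,Z): not NE [P3→Y gives 9>1]
(C,P,X): not NE [P2→S gives 6>0; P3→Y gives 6>4]
(C,P,Y): not NE [P1→D gives 7>1; P2→R gives 6>0]
(C,P,Z): not NE [P1→B gives 6>5; P3→Y gives 6>1]
(C,Q,X): not NE [P2→S gives 6>3; P3→Z gives 6>3]
(C,Q,Y): not NE [P1→D gives 7>1]
(C,Q,Z): not NE [P1→B gives 7>2; P2→P gives 5>2]
(C,R,X): not NE [P1→A gives 8>7; P2→S gives 6>0; P3→Y gives 7>2]
(C,R,Y): not NE [P1→D gives 7>3]
(C,R,Z): not NE [P1→B gives 6>4; P2→P gives 5>0; P3→Y gives 7>2]
(C,S,X): not NE [P1→A gives 5>4; P3→Z gives 7>3]
(C,S,Y): not NE [P1→A gives 7>6; P2→R gives 6>4; P3→Z gives 7>5]
(C,S,Z): not NE [P1→B gives 9>6; P2→P gives 5>2]
(D,P,X): not NE [P1→C gives 7>0; P3→Z gives 8>3]
(D,P,Y): not NE [P2→Q gives 7>3; P3→Z gives 8>6]
(D,P,Z): not NE [P1→B gives 6>5; P2→S gives 7>1]
(D,Q,X): not NE [P1→C gives 8>5; P3→Y gives 8>1]
(D,Q,Y): NE
(D,Q,Z): not NE [P1→B gives 7>6; P2→S gives 7>0; P3→Y gives 8>6]
(D,R,X): not NE [P1→A gives 8>0; P2→Q gives 5>2; P3→Z gives 4>3]
(D,R,Y): not NE [P2→Q gives 7>0; P3→Z gives 4>0]
(D,R,Z): not NE [P1→B gives 6>3; P2→S gives 7>0]
(D,S,X): not NE [P1→A gives 5>0; P2→Q gives 5>0; P3→Z gives 7>0]
(D,S,Y): not NE [P1→A gives 7>5; P2→Q gives 7>2; P3→Z gives 7>6]
(D,S,Z): not NE [P1→B gives 9>2]

Nash profiles: (A,S,Y), (D,Q,Y)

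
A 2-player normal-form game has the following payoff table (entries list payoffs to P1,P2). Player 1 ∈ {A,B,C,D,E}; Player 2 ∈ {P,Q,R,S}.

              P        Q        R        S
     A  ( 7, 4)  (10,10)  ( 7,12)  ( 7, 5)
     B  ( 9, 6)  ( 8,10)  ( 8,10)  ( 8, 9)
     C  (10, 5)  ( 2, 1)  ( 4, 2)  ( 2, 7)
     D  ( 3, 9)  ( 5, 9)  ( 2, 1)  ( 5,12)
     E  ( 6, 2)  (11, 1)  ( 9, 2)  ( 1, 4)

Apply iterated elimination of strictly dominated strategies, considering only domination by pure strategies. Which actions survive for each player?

P1 drop D (A beats it: P:7>3 Q:10>5 R:7>2 S:7>5)
P2 drop P (S beats it: A:5>4 B:9>6 C:7>5 E:4>2)
P1 drop C (A beats it: Q:10>2 R:7>4 S:7>2)
P1→{A,B,E} P2→{Q,R,S}

Remaining: P1:{A,B,E} P2:{Q,R,S}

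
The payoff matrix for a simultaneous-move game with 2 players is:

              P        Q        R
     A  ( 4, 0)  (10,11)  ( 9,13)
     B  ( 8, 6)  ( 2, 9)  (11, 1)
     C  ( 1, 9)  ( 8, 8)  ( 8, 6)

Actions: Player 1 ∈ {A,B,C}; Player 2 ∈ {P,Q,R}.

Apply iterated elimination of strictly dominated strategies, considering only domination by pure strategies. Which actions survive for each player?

P1 drop C (A beats it: P:4>1 Q:10>8 R:9>8)
P2 drop P (Q beats it: A:11>0 B:9>6)
P1→{A,B} P2→{Q,R}

IESDS → P1:{A,B} P2:{Q,R}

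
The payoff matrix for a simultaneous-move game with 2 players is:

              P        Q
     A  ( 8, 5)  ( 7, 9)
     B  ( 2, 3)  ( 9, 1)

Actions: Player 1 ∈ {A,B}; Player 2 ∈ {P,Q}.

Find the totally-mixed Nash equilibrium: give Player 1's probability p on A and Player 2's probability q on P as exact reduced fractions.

(p,q) = (1/3, 1/4)

P1 indiff ⇒ q·8+(1-q)·7 = q·2+(1-q)·9 ⇒ q(6) = (1-q)(2) ⇒ q = 1/4
P2 indiff ⇒ p·5+(1-p)·3 = p·9+(1-p)·1 ⇒ p(-4) = (1-p)(-2) ⇒ p = 1/3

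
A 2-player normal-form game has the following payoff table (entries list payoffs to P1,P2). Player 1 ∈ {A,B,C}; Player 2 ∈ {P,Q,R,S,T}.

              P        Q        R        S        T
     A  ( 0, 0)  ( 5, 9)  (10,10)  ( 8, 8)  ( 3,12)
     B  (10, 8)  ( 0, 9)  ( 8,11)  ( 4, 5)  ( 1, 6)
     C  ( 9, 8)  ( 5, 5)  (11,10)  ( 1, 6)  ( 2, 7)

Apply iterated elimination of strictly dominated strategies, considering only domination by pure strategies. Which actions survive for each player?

Remaining: P1:{A,C} P2:{R,T}

P2 drop P (R beats it: A:10>0 B:11>8 C:10>8)
P1 drop B (A beats it: Q:5>0 R:10>8 S:8>4 T:3>1)
P2 drop Q (R beats it: A:10>9 C:10>5)
P2 drop S (R beats it: A:10>8 C:10>6)
P1→{A,C} P2→{R,T}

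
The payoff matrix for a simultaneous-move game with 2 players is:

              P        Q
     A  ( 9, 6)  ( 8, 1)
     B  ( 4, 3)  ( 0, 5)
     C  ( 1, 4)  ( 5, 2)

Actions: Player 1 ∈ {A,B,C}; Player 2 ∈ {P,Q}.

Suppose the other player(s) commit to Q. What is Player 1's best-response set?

u_1(A vs Q) = 8
u_1(B vs Q) = 0
u_1(C vs Q) = 5
max payoff 8 at {A}

BR_1 = {A}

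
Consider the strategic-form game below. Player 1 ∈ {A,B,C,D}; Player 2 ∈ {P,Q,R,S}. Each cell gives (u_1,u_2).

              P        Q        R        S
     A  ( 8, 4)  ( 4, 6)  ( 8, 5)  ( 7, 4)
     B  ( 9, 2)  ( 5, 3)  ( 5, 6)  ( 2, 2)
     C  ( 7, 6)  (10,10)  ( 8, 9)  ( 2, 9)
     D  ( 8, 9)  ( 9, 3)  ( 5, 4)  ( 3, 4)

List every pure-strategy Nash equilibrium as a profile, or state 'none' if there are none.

(A,P): not NE [P1→B gives 9>8; P2→Q gives 6>4]
(A,Q): not NE [P1→C gives 10>4]
(A,R): not NE [P2→Q gives 6>5]
(A,S): not NE [P2→Q gives 6>4]
(B,P): not NE [P2→R gives 6>2]
(B,Q): not NE [P1→C gives 10>5; P2→R gives 6>3]
(B,R): not NE [P1→C gives 8>5]
(B,S): not NE [P1→A gives 7>2; P2→R gives 6>2]
(C,P): not NE [P1→B gives 9>7; P2→Q gives 10>6]
(C,Q): NE
(C,R): not NE [P2→Q gives 10>9]
(C,S): not NE [P1→A gives 7>2; P2→Q gives 10>9]
(D,P): not NE [P1→B gives 9>8]
(D,Q): not NE [P1→C gives 10>9; P2→P gives 9>3]
(D,R): not NE [P1→C gives 8>5; P2→P gives 9>4]
(D,S): not NE [P1→A gives 7>3; P2→P gives 9>4]

NE set: (C,Q)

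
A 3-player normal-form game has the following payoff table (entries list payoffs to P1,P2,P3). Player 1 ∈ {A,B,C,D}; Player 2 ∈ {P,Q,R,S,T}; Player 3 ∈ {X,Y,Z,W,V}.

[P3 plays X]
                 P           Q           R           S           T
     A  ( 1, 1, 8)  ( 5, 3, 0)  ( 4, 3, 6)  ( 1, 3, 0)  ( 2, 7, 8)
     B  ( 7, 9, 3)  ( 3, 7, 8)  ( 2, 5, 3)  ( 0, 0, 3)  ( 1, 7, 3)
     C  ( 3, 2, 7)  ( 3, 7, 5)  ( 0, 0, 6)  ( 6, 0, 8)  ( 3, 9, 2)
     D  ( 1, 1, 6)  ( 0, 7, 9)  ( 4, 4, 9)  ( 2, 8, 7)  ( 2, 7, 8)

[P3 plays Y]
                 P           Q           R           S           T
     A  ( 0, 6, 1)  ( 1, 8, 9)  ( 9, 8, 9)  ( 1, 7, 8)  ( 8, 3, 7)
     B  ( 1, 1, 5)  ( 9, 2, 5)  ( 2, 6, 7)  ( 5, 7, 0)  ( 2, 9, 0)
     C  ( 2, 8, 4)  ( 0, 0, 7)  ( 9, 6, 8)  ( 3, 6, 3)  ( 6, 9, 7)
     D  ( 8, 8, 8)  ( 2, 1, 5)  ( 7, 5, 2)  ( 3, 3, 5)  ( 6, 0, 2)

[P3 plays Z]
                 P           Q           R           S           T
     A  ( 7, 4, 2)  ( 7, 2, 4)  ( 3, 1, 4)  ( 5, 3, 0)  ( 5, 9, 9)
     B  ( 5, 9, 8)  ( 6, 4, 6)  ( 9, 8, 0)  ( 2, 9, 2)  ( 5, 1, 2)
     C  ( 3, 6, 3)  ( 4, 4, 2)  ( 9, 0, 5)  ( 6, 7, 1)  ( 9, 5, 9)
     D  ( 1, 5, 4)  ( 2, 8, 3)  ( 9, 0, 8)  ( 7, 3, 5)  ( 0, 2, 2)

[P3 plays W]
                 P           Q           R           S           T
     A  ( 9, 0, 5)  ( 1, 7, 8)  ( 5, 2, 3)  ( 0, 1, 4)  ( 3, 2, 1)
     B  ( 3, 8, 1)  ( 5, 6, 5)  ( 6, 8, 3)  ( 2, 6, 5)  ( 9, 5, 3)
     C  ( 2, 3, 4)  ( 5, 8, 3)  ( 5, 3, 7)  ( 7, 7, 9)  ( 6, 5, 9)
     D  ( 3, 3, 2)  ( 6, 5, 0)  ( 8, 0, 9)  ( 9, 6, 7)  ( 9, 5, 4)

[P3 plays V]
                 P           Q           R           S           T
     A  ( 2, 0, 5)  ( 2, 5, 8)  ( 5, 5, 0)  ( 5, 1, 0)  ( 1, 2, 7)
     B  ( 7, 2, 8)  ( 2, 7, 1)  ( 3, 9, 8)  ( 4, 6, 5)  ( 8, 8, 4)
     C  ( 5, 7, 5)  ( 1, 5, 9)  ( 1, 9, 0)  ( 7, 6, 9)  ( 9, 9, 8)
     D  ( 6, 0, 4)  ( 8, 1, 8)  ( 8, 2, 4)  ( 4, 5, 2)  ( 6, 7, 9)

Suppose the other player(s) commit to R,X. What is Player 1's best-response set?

P1 best: {A,D}

u_1(A vs R,X) = 4
u_1(B vs R,X) = 2
u_1(C vs R,X) = 0
u_1(D vs R,X) = 4
max payoff 4 at {A,D}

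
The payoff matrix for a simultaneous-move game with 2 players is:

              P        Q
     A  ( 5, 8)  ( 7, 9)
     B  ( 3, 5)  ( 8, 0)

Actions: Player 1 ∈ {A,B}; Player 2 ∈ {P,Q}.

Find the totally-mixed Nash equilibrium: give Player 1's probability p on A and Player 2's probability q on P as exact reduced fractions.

P1 indiff ⇒ q·5+(1-q)·7 = q·3+(1-q)·8 ⇒ q(2) = (1-q)(1) ⇒ q = 1/3
P2 indiff ⇒ p·8+(1-p)·5 = p·9+(1-p)·0 ⇒ p(-1) = (1-p)(-5) ⇒ p = 5/6

p=5/6, q=1/3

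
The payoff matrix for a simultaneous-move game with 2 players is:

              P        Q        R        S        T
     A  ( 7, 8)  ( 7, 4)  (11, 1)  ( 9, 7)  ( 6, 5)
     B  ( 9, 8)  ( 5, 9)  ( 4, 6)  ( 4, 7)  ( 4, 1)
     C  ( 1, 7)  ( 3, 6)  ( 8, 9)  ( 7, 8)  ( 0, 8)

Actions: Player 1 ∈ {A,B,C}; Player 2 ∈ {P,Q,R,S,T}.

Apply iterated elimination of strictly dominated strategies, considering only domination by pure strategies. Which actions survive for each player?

P1 drop C (A beats it: P:7>1 Q:7>3 R:11>8 S:9>7 T:6>0)
P2 drop R (P beats it: A:8>1 B:8>6)
P2 drop S (P beats it: A:8>7 B:8>7)
P2 drop T (P beats it: A:8>5 B:8>1)
P1→{A,B} P2→{P,Q}

IESDS → P1:{A,B} P2:{P,Q}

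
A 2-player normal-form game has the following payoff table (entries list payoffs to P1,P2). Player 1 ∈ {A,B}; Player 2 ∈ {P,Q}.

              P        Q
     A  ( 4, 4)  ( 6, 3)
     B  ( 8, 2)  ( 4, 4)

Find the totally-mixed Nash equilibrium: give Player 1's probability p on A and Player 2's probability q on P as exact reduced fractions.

P1 indiff ⇒ q·4+(1-q)·6 = q·8+(1-q)·4 ⇒ q(-4) = (1-q)(-2) ⇒ q = 1/3
P2 indiff ⇒ p·4+(1-p)·2 = p·3+(1-p)·4 ⇒ p(1) = (1-p)(2) ⇒ p = 2/3

P1 mixes 2/3 on A; P2 mixes 1/3 on P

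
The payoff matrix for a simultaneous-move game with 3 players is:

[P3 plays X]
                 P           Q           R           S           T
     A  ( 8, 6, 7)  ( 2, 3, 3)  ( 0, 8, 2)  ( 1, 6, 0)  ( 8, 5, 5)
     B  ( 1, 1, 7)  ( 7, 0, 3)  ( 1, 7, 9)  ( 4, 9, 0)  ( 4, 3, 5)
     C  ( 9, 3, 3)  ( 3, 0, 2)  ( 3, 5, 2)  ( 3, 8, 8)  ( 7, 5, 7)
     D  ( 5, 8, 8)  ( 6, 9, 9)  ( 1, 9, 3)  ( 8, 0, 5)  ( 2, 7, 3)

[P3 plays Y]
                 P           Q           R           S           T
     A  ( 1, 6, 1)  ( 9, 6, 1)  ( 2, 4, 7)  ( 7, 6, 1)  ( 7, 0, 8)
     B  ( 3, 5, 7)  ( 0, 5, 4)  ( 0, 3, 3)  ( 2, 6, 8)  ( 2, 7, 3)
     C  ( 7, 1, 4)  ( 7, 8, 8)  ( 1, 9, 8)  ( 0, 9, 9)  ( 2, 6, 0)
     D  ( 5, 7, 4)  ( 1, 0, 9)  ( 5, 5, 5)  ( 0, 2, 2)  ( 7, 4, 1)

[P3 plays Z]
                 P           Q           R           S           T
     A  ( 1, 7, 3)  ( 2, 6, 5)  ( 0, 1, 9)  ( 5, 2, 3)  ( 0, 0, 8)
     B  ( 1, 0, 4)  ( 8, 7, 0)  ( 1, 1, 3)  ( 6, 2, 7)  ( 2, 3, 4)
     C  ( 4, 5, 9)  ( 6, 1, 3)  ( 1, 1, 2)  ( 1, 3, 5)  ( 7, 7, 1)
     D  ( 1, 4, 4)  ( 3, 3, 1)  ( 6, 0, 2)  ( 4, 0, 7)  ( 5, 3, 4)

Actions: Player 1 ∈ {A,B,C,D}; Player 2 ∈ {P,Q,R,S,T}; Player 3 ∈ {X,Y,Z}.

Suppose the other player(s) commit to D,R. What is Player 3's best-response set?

u_3(X vs D,R) = 3
u_3(Y vs D,R) = 5
u_3(Z vs D,R) = 2
max payoff 5 at {Y}

BR_3 = {Y}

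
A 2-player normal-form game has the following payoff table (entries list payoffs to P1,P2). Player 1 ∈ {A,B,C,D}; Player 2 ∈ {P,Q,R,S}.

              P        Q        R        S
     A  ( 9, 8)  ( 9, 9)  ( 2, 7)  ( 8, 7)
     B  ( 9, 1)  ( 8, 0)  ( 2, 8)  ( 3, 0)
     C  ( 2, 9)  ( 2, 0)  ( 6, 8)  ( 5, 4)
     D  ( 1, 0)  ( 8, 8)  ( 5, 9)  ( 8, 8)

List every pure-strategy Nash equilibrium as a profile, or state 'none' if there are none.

Nash profiles: (A,Q)

(A,P): not NE [P2→Q gives 9>8]
(A,Q): NE
(A,R): not NE [P1→C gives 6>2; P2→Q gives 9>7]
(A,S): not NE [P2→Q gives 9>7]
(B,P): not NE [P2→R gives 8>1]
(B,Q): not NE [P1→A gives 9>8; P2→R gives 8>0]
(B,R): not NE [P1→C gives 6>2]
(B,S): not NE [P1→D gives 8>3; P2→R gives 8>0]
(C,P): not NE [P1→B gives 9>2]
(C,Q): not NE [P1→A gives 9>2; P2→P gives 9>0]
(C,R): not NE [P2→P gives 9>8]
(C,S): not NE [P1→D gives 8>5; P2→P gives 9>4]
(D,P): not NE [P1→B gives 9>1; P2→R gives 9>0]
(D,Q): not NE [P1→A gives 9>8; P2→R gives 9>8]
(D,R): not NE [P1→C gives 6>5]
(D,S): not NE [P2→R gives 9>8]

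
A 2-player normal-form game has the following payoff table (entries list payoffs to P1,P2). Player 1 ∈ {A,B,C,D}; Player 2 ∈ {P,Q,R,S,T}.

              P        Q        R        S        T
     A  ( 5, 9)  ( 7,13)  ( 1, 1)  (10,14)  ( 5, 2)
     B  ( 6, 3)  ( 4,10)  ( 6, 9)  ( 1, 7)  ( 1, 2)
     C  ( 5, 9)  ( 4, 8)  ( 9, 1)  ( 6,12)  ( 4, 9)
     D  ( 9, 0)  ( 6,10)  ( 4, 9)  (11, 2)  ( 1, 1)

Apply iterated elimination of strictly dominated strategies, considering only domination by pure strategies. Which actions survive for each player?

IESDS → P1:{A,D} P2:{Q,S}

P2 drop P (S beats it: A:14>9 B:7>3 C:12>9 D:2>0)
P2 drop R (Q beats it: A:13>1 B:10>9 C:8>1 D:10>9)
P1 drop B (A beats it: Q:7>4 S:10>1 T:5>1)
P1 drop C (A beats it: Q:7>4 S:10>6 T:5>4)
P2 drop T (Q beats it: A:13>2 D:10>1)
P1→{A,D} P2→{Q,S}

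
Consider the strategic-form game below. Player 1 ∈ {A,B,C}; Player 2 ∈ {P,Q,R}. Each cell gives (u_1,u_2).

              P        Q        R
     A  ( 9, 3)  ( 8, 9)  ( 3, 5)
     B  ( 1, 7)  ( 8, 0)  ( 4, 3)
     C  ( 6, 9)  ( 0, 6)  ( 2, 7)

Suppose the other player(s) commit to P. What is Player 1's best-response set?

u_1(A vs P) = 9
u_1(B vs P) = 1
u_1(C vs P) = 6
max payoff 9 at {A}

argmax u_1 = {A}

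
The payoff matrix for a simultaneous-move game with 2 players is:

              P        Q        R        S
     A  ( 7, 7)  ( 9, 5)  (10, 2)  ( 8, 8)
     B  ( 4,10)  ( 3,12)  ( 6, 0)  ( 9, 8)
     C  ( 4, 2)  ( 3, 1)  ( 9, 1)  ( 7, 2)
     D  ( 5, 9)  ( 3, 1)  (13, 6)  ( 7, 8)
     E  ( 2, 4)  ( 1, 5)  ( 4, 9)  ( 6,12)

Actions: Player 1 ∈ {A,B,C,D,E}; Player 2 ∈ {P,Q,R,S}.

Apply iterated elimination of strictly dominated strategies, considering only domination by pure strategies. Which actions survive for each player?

P1 drop C (A beats it: P:7>4 Q:9>3 R:10>9 S:8>7)
P1 drop E (A beats it: P:7>2 Q:9>1 R:10>4 S:8>6)
P2 drop R (P beats it: A:7>2 B:10>0 D:9>6)
P1 drop D (A beats it: P:7>5 Q:9>3 S:8>7)
P1→{A,B} P2→{P,Q,S}

Remaining: P1:{A,B} P2:{P,Q,S}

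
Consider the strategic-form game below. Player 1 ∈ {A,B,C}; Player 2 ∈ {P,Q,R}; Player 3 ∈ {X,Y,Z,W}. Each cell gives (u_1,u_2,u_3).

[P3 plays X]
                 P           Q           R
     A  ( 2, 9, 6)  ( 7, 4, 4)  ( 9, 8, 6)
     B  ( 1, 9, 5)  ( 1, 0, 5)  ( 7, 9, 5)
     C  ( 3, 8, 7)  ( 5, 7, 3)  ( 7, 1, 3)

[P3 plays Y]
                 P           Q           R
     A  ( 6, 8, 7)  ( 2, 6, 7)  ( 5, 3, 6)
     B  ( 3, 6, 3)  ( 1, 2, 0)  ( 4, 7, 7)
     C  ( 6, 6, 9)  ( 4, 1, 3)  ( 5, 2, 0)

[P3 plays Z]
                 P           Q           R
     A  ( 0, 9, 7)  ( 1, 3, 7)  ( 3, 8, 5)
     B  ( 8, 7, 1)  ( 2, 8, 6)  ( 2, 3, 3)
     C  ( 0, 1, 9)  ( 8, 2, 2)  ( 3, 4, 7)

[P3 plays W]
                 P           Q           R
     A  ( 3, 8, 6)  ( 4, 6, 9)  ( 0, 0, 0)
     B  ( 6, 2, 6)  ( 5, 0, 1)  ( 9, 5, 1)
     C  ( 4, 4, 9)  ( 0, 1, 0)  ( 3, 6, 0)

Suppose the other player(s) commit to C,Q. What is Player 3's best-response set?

BR_3 = {X,Y}

u_3(X vs C,Q) = 3
u_3(Y vs C,Q) = 3
u_3(Z vs C,Q) = 2
u_3(W vs C,Q) = 0
max payoff 3 at {X,Y}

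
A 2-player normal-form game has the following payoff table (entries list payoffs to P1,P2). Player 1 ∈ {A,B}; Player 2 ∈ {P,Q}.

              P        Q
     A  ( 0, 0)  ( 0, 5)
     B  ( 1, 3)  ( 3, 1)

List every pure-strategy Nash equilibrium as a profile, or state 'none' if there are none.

(A,P): not NE [P1→B gives 1>0; P2→Q gives 5>0]
(A,Q): not NE [P1→B gives 3>0]
(B,P): NE
(B,Q): not NE [P2→P gives 3>1]

NE set: (B,P)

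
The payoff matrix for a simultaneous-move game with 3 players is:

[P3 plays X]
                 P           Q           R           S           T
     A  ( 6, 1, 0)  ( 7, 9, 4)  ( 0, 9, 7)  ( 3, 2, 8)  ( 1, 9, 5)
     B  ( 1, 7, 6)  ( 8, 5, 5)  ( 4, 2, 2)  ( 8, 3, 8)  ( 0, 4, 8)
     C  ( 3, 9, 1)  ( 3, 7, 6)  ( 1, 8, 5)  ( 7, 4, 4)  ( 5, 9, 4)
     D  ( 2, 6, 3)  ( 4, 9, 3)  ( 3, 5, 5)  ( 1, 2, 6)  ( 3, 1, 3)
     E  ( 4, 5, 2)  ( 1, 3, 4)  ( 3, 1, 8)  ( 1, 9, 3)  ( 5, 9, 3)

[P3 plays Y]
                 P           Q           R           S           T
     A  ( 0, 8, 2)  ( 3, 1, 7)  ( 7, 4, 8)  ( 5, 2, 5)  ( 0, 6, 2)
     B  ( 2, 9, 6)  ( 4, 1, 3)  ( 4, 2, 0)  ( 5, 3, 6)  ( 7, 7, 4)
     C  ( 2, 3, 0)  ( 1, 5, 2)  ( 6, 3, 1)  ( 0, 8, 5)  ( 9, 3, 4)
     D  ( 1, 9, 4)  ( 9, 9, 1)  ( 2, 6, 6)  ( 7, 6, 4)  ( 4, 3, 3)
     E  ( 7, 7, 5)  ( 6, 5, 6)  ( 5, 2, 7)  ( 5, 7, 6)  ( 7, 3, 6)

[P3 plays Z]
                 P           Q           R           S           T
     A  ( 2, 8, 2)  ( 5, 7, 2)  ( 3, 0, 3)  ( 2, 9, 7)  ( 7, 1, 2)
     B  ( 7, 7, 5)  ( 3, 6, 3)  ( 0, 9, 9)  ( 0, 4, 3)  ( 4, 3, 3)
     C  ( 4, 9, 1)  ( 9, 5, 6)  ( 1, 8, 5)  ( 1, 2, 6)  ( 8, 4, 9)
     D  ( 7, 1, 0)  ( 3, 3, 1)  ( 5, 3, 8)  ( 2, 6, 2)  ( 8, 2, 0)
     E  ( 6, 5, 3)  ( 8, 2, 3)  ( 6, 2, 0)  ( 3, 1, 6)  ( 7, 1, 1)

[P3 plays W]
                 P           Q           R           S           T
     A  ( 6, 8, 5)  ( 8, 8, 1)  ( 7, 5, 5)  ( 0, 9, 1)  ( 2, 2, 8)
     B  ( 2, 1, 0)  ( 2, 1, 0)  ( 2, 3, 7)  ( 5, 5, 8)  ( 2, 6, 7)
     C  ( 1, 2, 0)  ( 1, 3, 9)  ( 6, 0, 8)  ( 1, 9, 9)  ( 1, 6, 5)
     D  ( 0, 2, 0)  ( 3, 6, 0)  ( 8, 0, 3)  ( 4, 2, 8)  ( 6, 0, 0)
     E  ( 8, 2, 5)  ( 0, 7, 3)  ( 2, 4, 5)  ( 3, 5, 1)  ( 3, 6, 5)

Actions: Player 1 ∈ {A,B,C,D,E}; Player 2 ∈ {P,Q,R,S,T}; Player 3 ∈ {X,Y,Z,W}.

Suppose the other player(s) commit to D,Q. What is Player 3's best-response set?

u_3(X vs D,Q) = 3
u_3(Y vs D,Q) = 1
u_3(Z vs D,Q) = 1
u_3(W vs D,Q) = 0
max payoff 3 at {X}

BR_3 = {X}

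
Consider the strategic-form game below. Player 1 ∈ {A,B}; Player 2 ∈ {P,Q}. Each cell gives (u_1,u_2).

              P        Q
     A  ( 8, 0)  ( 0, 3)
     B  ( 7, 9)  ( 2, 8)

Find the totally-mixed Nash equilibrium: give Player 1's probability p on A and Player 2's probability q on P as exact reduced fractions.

p=1/4, q=2/3

P1 indiff ⇒ q·8+(1-q)·0 = q·7+(1-q)·2 ⇒ q(1) = (1-q)(2) ⇒ q = 2/3
P2 indiff ⇒ p·0+(1-p)·9 = p·3+(1-p)·8 ⇒ p(-3) = (1-p)(-1) ⇒ p = 1/4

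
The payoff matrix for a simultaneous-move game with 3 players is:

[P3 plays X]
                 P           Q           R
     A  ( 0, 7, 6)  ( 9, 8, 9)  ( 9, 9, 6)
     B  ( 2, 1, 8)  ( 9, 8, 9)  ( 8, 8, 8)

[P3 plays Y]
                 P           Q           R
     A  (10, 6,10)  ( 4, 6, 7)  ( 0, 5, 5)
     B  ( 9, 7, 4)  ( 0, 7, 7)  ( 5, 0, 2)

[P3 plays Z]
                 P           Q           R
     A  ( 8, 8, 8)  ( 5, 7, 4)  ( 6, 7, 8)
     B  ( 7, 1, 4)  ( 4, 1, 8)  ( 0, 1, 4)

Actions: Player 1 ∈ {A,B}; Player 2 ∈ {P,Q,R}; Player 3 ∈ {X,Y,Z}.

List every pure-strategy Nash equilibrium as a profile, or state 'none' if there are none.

Nash profiles: (A,P,Y), (B,Q,X)

(A,P,X): not NE [P1→B gives 2>0; P2→R gives 9>7; P3→Y gives 10>6]
(A,P,Y): NE
(A,P,Z): not NE [P3→Y gives 10>8]
(A,Q,X): not NE [P2→R gives 9>8]
(A,Q,Y): not NE [P3→X gives 9>7]
(A,Q,Z): not NE [P2→P gives 8>7; P3→X gives 9>4]
(A,R,X): not NE [P3→Z gives 8>6]
(A,R,Y): not NE [P1→B gives 5>0; P2→Q gives 6>5; P3→Z gives 8>5]
(A,R,Z): not NE [P2→P gives 8>7]
(B,P,X): not NE [P2→R gives 8>1]
(B,P,Y): not NE [P1→A gives 10>9; P3→X gives 8>4]
(B,P,Z): not NE [P1→A gives 8>7; P3→X gives 8>4]
(B,Q,X): NE
(B,Q,Y): not NE [P1→A gives 4>0; P3→X gives 9>7]
(B,Q,Z): not NE [P1→A gives 5>4; P3→X gives 9>8]
(B,R,X): not NE [P1→A gives 9>8]
(B,R,Y): not NE [P2→Q gives 7>0; P3→X gives 8>2]
(B,R,Z): not NE [P1→A gives 6>0; P3→X gives 8>4]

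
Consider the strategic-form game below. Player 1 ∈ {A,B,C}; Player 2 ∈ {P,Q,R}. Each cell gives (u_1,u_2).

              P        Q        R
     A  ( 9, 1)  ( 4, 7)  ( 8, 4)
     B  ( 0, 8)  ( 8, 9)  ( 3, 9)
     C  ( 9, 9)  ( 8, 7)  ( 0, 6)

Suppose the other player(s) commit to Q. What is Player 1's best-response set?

P1 best: {B,C}

u_1(A vs Q) = 4
u_1(B vs Q) = 8
u_1(C vs Q) = 8
max payoff 8 at {B,C}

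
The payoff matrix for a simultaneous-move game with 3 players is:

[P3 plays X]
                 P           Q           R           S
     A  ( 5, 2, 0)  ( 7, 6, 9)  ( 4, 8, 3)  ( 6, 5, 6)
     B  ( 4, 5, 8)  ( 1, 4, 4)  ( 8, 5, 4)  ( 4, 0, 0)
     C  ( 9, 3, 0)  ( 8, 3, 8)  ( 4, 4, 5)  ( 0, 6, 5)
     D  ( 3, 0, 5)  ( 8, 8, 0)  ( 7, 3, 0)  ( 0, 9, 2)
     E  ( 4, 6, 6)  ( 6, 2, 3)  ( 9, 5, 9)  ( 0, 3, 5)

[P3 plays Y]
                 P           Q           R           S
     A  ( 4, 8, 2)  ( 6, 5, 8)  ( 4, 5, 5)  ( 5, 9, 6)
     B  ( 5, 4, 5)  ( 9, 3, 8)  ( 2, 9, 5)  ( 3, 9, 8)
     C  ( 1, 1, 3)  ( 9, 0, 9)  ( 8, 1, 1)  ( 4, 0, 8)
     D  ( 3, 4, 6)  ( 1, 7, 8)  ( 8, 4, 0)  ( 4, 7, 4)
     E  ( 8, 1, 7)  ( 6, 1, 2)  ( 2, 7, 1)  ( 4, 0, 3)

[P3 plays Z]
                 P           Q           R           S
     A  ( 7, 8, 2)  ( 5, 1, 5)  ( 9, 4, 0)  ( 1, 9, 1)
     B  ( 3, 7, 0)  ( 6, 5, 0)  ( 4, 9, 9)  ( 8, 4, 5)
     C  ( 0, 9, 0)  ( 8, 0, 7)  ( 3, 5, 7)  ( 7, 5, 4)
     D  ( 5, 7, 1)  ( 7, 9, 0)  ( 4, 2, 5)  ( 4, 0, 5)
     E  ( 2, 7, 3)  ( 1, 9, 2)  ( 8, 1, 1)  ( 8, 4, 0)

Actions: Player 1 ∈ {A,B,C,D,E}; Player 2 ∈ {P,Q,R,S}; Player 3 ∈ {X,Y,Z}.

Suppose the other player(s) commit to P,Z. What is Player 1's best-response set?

u_1(A vs P,Z) = 7
u_1(B vs P,Z) = 3
u_1(C vs P,Z) = 0
u_1(D vs P,Z) = 5
u_1(E vs P,Z) = 2
max payoff 7 at {A}

argmax u_1 = {A}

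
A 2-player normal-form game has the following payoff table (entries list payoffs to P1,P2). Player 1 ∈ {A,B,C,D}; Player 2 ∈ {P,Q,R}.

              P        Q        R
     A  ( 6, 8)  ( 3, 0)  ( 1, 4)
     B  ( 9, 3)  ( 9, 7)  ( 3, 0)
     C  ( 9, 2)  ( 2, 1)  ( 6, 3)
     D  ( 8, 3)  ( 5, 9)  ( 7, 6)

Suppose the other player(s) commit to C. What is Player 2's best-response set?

P2 best: {R}

u_2(P vs C) = 2
u_2(Q vs C) = 1
u_2(R vs C) = 3
max payoff 3 at {R}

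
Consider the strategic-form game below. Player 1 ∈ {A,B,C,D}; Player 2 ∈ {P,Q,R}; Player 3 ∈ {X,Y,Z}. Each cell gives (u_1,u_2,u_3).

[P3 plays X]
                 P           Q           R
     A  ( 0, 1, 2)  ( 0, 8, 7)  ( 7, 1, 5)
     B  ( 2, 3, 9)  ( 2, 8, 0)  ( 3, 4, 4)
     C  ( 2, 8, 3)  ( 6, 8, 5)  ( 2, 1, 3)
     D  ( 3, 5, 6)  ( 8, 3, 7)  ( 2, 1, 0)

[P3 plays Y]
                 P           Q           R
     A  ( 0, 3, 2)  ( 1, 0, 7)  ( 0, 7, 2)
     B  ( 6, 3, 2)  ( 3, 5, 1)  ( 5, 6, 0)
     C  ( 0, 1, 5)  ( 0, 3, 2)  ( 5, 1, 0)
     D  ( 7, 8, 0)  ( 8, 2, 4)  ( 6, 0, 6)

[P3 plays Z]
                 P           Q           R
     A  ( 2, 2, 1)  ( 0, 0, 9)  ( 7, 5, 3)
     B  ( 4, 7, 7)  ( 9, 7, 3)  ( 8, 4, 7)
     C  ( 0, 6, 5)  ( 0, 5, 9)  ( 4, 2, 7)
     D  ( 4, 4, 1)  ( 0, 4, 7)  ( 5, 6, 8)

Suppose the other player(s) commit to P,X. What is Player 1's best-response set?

P1 best: {D}

u_1(A vs P,X) = 0
u_1(B vs P,X) = 2
u_1(C vs P,X) = 2
u_1(D vs P,X) = 3
max payoff 3 at {D}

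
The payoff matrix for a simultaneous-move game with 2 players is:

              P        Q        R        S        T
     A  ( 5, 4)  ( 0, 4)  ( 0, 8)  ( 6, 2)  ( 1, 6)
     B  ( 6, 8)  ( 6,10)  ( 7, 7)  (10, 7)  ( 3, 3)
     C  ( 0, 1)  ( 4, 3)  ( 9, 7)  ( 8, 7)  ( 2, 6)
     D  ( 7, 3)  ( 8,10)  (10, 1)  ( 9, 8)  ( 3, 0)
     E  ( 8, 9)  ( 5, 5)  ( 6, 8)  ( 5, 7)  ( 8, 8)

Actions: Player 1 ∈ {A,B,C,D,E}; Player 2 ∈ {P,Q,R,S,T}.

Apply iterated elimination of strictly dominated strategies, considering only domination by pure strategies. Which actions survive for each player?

P1 drop A (B beats it: P:6>5 Q:6>0 R:7>0 S:10>6 T:3>1)
P1 drop C (D beats it: P:7>0 Q:8>4 R:10>9 S:9>8 T:3>2)
P2 drop R (P beats it: B:8>7 D:3>1 E:9>8)
P2 drop T (P beats it: B:8>3 D:3>0 E:9>8)
P1→{B,D,E} P2→{P,Q,S}

Survivors P1:{B,D,E} P2:{P,Q,S}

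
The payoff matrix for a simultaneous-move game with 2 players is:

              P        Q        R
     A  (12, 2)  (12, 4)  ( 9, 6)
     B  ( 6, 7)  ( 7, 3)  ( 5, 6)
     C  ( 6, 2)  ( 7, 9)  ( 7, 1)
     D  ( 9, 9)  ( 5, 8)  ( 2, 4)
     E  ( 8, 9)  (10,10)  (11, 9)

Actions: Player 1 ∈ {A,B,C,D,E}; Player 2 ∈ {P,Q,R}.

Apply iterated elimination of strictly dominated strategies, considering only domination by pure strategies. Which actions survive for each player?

P1 drop B (A beats it: P:12>6 Q:12>7 R:9>5)
P1 drop C (A beats it: P:12>6 Q:12>7 R:9>7)
P1 drop D (A beats it: P:12>9 Q:12>5 R:9>2)
P2 drop P (Q beats it: A:4>2 E:10>9)
P1→{A,E} P2→{Q,R}

IESDS → P1:{A,E} P2:{Q,R}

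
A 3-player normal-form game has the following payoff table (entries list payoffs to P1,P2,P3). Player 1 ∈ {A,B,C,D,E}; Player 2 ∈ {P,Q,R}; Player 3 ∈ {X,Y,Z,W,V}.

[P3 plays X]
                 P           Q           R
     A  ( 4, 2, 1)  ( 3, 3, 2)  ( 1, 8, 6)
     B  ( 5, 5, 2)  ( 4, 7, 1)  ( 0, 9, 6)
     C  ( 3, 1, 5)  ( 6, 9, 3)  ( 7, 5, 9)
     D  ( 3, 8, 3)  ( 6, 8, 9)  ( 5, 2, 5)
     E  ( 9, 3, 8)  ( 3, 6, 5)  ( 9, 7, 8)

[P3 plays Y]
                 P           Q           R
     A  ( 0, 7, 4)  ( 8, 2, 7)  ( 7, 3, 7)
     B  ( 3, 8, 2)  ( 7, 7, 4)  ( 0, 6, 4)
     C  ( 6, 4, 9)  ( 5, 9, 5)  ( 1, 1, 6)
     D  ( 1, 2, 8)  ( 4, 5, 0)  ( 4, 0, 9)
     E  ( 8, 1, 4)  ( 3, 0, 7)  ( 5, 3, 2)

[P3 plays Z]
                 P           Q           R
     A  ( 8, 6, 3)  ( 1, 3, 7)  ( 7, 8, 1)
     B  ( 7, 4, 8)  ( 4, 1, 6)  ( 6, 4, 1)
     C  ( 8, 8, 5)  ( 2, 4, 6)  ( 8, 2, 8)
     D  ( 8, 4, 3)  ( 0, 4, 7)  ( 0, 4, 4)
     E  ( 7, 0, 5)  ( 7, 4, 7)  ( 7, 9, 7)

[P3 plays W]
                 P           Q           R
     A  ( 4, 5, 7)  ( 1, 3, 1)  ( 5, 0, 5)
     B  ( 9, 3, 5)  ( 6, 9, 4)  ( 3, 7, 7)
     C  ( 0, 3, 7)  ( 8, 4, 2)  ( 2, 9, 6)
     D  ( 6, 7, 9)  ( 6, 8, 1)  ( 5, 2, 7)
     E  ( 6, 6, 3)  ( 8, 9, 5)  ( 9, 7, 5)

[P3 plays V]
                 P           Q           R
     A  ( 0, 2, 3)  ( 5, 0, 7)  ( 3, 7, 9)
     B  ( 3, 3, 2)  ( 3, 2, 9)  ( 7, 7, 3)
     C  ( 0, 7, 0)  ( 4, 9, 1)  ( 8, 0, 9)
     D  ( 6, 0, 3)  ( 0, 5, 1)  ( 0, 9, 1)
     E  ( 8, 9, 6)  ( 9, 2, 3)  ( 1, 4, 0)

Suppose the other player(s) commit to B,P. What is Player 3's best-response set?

u_3(X vs B,P) = 2
u_3(Y vs B,P) = 2
u_3(Z vs B,P) = 8
u_3(W vs B,P) = 5
u_3(V vs B,P) = 2
max payoff 8 at {Z}

BR_3 = {Z}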